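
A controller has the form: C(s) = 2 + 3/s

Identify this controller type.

This is a Proportional-Integral (PI) controller.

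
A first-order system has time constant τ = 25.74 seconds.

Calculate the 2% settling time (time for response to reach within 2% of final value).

For first-order system, 2% settling time ≈ 4τ = 4 × 25.74 = 102.96 s.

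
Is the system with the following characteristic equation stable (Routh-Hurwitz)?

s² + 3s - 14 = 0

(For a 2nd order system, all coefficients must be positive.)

Coefficients: 1, 3, -14. c=-14 not positive, so system is unstable.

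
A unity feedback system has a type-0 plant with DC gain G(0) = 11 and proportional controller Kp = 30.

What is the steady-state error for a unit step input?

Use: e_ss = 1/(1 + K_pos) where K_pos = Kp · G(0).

K_pos = Kp · G(0) = 30 × 11 = 330. e_ss = 1/(1 + 330) = 0.0030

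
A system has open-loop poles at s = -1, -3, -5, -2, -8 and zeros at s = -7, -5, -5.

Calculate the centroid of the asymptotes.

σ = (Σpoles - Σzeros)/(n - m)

σ = (Σpoles - Σzeros)/(n - m) = (-19 - (-17))/(5 - 3) = -2/2 = -1.0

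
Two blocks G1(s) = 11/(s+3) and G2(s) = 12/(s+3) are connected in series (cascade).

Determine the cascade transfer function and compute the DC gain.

Series: multiply transfer functions. G_eq = 11/(s+3) × 12/(s+3) = 132/((s+3)(s+3)). DC gain = 132/(3×3) = 14.6667.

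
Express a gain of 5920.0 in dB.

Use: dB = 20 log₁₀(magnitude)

dB = 20 log₁₀(5920.0) = 75.4 dB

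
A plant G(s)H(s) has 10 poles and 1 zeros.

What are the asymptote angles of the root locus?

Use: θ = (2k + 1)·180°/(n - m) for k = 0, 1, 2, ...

n - m = 10 - 1 = 9. Angles: θk = (2k + 1)·180°/9 = 20°, 60°, 100°, 140°, 180°, 220°, 260°, 300°, 340°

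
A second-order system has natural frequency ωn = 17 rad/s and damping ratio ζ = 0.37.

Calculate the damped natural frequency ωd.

ωd = ωn√(1 - ζ²) = 17√(1 - 0.37²) = 15.79 rad/s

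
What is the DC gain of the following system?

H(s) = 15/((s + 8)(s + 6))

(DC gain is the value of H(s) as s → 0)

DC gain = H(0) = 15/(8 × 6) = 15/48 = 0.3125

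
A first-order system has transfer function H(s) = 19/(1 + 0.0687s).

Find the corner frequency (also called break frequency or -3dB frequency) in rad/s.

Corner frequency = 1/τ = 1/0.0687 = 14.556 rad/s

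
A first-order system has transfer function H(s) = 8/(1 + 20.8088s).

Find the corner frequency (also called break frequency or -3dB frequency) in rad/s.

Corner frequency = 1/τ = 1/20.8088 = 0.048 rad/s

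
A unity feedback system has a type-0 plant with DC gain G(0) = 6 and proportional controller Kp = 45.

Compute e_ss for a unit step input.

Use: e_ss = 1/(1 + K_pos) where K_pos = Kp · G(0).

K_pos = Kp · G(0) = 45 × 6 = 270. e_ss = 1/(1 + 270) = 0.0037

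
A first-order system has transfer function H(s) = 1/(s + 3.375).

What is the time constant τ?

For H(s) = 1/(s + 1/τ), the pole is at -1/τ = -3.375, so τ = 1/3.375 = 0.2963 s.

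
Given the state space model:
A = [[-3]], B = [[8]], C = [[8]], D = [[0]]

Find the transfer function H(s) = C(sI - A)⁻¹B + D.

(sI - A)⁻¹ = 1/(s + 3). H(s) = 8 × 8/(s + 3) + 0 = 64/(s + 3).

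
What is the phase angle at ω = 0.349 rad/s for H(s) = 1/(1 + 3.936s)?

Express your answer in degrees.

Phase = -arctan(ωτ) = -arctan(0.349 × 3.936) = -53.9°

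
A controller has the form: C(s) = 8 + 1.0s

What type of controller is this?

This is a Proportional-Derivative (PD) controller.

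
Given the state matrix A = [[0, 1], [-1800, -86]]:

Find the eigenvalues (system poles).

det(A - λI) = λ² - (-86)λ + 1800 = (λ - (-36))(λ - (-50)). Eigenvalues: -36, -50.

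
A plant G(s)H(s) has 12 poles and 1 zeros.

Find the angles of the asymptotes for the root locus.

n - m = 12 - 1 = 11. Angles: θk = (2k + 1)·180°/11 = 16.36°, 49.09°, 81.82°, 114.55°, 147.27°, 180°, 212.73°, 245.45°, 278.18°, 310.91°, 343.64°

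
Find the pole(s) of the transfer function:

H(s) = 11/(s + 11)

Pole is where denominator = 0: s + 11 = 0, so s = -11.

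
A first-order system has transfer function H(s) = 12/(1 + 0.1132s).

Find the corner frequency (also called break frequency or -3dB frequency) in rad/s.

Corner frequency = 1/τ = 1/0.1132 = 8.834 rad/s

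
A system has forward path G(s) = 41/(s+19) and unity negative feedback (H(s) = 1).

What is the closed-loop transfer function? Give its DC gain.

T(s) = G/(1+GH) = [41/(s+19)] / [1 + 41/(s+19)] = 41/(s+19+41) = 41/(s+60). DC gain = 41/60 = 0.6833.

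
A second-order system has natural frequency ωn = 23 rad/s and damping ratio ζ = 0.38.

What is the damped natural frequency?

ωd = ωn√(1 - ζ²) = 23√(1 - 0.38²) = 21.27 rad/s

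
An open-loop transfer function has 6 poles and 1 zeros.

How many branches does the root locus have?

Root locus has n branches where n = number of poles = 6.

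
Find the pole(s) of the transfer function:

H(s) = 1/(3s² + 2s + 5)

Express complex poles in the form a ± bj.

Discriminant = 2² - 4×3×5 = 4 - 60 = -56 < 0, so the poles are a complex conjugate pair s = (-2 ± j√56)/(2×3). Real part = -2/(2×3) = -2/6 ≈ -0.3333; imaginary part = ±√56/(2×3) ≈ 1.2472. Poles: s = -0.3333 ± 1.2472j.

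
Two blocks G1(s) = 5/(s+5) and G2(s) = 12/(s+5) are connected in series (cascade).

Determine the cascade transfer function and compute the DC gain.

Series: multiply transfer functions. G_eq = 5/(s+5) × 12/(s+5) = 60/((s+5)(s+5)). DC gain = 60/(5×5) = 2.4.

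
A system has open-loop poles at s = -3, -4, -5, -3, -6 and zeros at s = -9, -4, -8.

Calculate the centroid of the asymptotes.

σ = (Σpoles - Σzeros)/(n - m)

σ = (Σpoles - Σzeros)/(n - m) = (-21 - (-21))/(5 - 3) = 0/2 = 0.0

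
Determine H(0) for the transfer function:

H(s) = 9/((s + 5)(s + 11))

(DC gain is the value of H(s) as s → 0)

DC gain = H(0) = 9/(5 × 11) = 9/55 = 0.1636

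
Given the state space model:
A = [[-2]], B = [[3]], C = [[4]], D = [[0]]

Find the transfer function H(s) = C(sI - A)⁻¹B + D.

(sI - A)⁻¹ = 1/(s + 2). H(s) = 4 × 3/(s + 2) + 0 = 12/(s + 2).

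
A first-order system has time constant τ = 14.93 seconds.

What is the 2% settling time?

For first-order system, 2% settling time ≈ 4τ = 4 × 14.93 = 59.72 s.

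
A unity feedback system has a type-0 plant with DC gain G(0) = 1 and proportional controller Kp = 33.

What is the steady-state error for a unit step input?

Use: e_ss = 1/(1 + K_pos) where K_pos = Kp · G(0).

K_pos = Kp · G(0) = 33 × 1 = 33. e_ss = 1/(1 + 33) = 0.0294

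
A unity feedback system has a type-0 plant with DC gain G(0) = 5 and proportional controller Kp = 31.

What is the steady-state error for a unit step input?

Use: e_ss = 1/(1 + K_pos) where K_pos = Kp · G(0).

K_pos = Kp · G(0) = 31 × 5 = 155. e_ss = 1/(1 + 155) = 0.0064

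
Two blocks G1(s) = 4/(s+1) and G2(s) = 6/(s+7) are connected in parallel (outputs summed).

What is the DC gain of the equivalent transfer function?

Parallel: G_eq = G1 + G2. DC gain = G1(0) + G2(0) = 4/1 + 6/7 = 4 + 0.8571 = 4.8571.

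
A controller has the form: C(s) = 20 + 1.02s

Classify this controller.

This is a Proportional-Derivative (PD) controller.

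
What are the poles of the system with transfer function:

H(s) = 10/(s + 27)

Pole is where denominator = 0: s + 27 = 0, so s = -27.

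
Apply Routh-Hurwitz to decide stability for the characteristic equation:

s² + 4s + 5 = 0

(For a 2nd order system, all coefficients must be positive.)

Coefficients: 1, 4, 5. All positive, so system is stable.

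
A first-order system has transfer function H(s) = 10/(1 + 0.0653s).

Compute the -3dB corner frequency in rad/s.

Corner frequency = 1/τ = 1/0.0653 = 15.314 rad/s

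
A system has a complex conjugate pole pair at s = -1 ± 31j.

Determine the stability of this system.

Real part of poles is -1 (< 0, left half-plane). Stable.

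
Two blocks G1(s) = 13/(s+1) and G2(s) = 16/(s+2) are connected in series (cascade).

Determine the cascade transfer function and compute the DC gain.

Series: multiply transfer functions. G_eq = 13/(s+1) × 16/(s+2) = 208/((s+1)(s+2)). DC gain = 208/(1×2) = 104.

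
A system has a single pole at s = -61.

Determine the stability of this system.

Pole at s = -61 is in the left half-plane. Stable.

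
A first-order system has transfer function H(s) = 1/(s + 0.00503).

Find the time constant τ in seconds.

For H(s) = 1/(s + 1/τ), the pole is at -1/τ = -0.00503, so τ = 1/0.00503 = 198.8 s.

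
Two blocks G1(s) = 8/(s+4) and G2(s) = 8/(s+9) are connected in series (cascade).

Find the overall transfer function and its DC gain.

Series: multiply transfer functions. G_eq = 8/(s+4) × 8/(s+9) = 64/((s+4)(s+9)). DC gain = 64/(4×9) = 1.7778.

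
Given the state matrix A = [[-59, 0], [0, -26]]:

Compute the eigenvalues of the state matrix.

For diagonal matrix, eigenvalues are diagonal entries: λ₁ = -59, λ₂ = -26.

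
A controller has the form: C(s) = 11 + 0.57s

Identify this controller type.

This is a Proportional-Derivative (PD) controller.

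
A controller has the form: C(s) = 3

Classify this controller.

This is a Proportional (P) controller.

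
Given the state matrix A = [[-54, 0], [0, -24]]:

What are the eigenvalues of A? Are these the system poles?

For diagonal matrix, eigenvalues are diagonal entries: λ₁ = -54, λ₂ = -24. Eigenvalues of A = system poles.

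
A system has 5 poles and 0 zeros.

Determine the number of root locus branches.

Root locus has n branches where n = number of poles = 5.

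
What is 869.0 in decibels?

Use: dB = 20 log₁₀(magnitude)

dB = 20 log₁₀(869.0) = 58.8 dB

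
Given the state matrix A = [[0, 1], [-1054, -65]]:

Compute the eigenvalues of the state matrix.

det(A - λI) = λ² - (-65)λ + 1054 = (λ - (-31))(λ - (-34)). Eigenvalues: -31, -34.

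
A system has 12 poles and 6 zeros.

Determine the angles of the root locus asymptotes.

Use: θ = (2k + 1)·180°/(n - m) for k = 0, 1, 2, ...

n - m = 12 - 6 = 6. Angles: θk = (2k + 1)·180°/6 = 30°, 90°, 150°, 210°, 270°, 330°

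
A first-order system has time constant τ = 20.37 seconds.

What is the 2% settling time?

For first-order system, 2% settling time ≈ 4τ = 4 × 20.37 = 81.48 s.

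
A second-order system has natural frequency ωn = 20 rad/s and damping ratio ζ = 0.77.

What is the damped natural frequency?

ωd = ωn√(1 - ζ²) = 20√(1 - 0.77²) = 12.76 rad/s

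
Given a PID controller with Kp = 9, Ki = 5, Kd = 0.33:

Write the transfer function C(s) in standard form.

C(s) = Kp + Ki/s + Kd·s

Substituting values: C(s) = 9 + 5/s + 0.33s = (0.33s² + 9s + 5)/s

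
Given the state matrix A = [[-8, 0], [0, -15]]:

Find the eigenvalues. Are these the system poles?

For diagonal matrix, eigenvalues are diagonal entries: λ₁ = -8, λ₂ = -15. Eigenvalues of A = system poles.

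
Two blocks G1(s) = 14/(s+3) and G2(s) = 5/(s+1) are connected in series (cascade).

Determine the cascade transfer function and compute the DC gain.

Series: multiply transfer functions. G_eq = 14/(s+3) × 5/(s+1) = 70/((s+3)(s+1)). DC gain = 70/(3×1) = 23.3333.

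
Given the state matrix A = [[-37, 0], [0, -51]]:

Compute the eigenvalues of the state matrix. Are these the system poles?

For diagonal matrix, eigenvalues are diagonal entries: λ₁ = -37, λ₂ = -51. Eigenvalues of A = system poles.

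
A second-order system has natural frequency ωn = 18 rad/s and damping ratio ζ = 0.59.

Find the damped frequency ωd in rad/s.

ωd = ωn√(1 - ζ²) = 18√(1 - 0.59²) = 14.53 rad/s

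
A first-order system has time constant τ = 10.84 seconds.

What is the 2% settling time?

For first-order system, 2% settling time ≈ 4τ = 4 × 10.84 = 43.36 s.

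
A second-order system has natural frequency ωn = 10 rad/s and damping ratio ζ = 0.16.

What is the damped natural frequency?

ωd = ωn√(1 - ζ²) = 10√(1 - 0.16²) = 9.87 rad/s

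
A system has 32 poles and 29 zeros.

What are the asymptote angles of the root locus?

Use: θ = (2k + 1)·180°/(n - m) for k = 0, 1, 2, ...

n - m = 32 - 29 = 3. Angles: θk = (2k + 1)·180°/3 = 60°, 180°, 300°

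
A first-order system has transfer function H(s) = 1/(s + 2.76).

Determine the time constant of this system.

For H(s) = 1/(s + 1/τ), the pole is at -1/τ = -2.76, so τ = 1/2.76 = 0.3623 s.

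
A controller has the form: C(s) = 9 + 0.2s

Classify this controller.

This is a Proportional-Derivative (PD) controller.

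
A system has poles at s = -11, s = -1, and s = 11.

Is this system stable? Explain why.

Pole(s) at s = 11 are not in the left half-plane. System is unstable.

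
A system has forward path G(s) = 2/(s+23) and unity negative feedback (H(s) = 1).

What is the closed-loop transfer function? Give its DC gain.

T(s) = G/(1+GH) = [2/(s+23)] / [1 + 2/(s+23)] = 2/(s+23+2) = 2/(s+25). DC gain = 2/25 = 0.08.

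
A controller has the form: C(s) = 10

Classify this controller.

This is a Proportional (P) controller.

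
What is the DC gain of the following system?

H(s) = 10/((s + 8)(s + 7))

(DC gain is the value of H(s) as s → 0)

DC gain = H(0) = 10/(8 × 7) = 10/56 = 0.1786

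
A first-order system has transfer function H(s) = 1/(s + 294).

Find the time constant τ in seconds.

For H(s) = 1/(s + 1/τ), the pole is at -1/τ = -294, so τ = 1/294 = 0.0034 s.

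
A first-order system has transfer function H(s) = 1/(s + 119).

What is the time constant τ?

For H(s) = 1/(s + 1/τ), the pole is at -1/τ = -119, so τ = 1/119 = 0.0084 s.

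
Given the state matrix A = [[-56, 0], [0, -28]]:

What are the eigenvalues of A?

For diagonal matrix, eigenvalues are diagonal entries: λ₁ = -56, λ₂ = -28.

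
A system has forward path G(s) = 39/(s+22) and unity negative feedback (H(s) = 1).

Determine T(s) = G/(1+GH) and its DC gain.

T(s) = G/(1+GH) = [39/(s+22)] / [1 + 39/(s+22)] = 39/(s+22+39) = 39/(s+61). DC gain = 39/61 = 0.6393.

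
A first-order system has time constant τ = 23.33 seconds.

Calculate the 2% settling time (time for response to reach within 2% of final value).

For first-order system, 2% settling time ≈ 4τ = 4 × 23.33 = 93.32 s.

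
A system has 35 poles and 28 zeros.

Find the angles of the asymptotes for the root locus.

n - m = 35 - 28 = 7. Angles: θk = (2k + 1)·180°/7 = 25.71°, 77.14°, 128.57°, 180°, 231.43°, 282.86°, 334.29°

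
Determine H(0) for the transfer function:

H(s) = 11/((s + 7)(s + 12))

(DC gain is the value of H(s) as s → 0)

DC gain = H(0) = 11/(7 × 12) = 11/84 = 0.1310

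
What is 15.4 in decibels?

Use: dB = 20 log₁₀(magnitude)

dB = 20 log₁₀(15.4) = 23.8 dB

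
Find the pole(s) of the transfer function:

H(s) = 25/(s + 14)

Pole is where denominator = 0: s + 14 = 0, so s = -14.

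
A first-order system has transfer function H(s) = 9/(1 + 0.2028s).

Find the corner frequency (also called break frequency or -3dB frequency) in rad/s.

Corner frequency = 1/τ = 1/0.2028 = 4.931 rad/s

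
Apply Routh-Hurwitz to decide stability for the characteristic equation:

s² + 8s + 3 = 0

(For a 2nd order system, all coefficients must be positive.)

Coefficients: 1, 8, 3. All positive, so system is stable.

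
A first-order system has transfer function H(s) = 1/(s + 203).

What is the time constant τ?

For H(s) = 1/(s + 1/τ), the pole is at -1/τ = -203, so τ = 1/203 = 0.0049 s.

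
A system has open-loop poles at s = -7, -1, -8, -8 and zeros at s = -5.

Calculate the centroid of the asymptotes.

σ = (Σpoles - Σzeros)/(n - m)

σ = (Σpoles - Σzeros)/(n - m) = (-24 - (-5))/(4 - 1) = -19/3 = -6.33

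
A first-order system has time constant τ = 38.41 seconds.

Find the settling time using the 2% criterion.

For first-order system, 2% settling time ≈ 4τ = 4 × 38.41 = 153.64 s.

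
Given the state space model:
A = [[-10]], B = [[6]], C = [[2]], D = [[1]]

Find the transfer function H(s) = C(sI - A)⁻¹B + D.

(sI - A)⁻¹ = 1/(s + 10). H(s) = 2×6/(s + 10) + 1 = (s + 22)/(s + 10).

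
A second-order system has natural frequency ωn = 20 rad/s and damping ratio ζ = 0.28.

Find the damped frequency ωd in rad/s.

ωd = ωn√(1 - ζ²) = 20√(1 - 0.28²) = 19.2 rad/s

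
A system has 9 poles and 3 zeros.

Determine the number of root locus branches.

Root locus has n branches where n = number of poles = 9.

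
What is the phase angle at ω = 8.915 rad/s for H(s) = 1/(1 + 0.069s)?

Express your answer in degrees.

Phase = -arctan(ωτ) = -arctan(8.915 × 0.069) = -31.6°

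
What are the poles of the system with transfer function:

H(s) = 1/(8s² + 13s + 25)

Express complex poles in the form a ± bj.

Discriminant = 13² - 4×8×25 = 169 - 800 = -631 < 0, so the poles are a complex conjugate pair s = (-13 ± j√631)/(2×8). Real part = -13/(2×8) = -13/16 = -0.8125; imaginary part = ±√631/(2×8) ≈ 1.5700. Poles: s = -0.8125 ± 1.5700j.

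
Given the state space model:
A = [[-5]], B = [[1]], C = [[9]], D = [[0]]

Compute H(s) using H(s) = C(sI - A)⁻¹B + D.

(sI - A)⁻¹ = 1/(s + 5). H(s) = 9 × 1/(s + 5) + 0 = 9/(s + 5).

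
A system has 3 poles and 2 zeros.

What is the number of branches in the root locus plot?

Root locus has n branches where n = number of poles = 3.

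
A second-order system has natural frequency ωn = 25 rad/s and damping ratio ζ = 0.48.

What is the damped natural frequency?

ωd = ωn√(1 - ζ²) = 25√(1 - 0.48²) = 21.93 rad/s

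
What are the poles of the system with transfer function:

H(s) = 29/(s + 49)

Pole is where denominator = 0: s + 49 = 0, so s = -49.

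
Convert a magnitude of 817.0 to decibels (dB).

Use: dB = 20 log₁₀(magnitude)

dB = 20 log₁₀(817.0) = 58.2 dB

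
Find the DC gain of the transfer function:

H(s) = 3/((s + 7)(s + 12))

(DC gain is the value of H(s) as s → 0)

DC gain = H(0) = 3/(7 × 12) = 3/84 = 0.0357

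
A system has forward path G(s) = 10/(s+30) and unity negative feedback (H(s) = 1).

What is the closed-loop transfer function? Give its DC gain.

T(s) = G/(1+GH) = [10/(s+30)] / [1 + 10/(s+30)] = 10/(s+30+10) = 10/(s+40). DC gain = 10/40 = 0.25.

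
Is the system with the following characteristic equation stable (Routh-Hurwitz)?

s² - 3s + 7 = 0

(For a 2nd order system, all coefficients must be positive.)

Coefficients: 1, -3, 7. b=-3 not positive, so system is unstable.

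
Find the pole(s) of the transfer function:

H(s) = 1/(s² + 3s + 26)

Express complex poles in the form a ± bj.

Discriminant = 3² - 4×1×26 = 9 - 104 = -95 < 0, so the poles are a complex conjugate pair s = (-3 ± j√95)/(2×1). Real part = -3/(2×1) = -3/2 = -1.5; imaginary part = ±√95/(2×1) ≈ 4.8734. Poles: s = -1.5 ± 4.8734j.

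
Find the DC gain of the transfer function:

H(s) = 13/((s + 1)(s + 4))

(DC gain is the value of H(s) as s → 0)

DC gain = H(0) = 13/(1 × 4) = 13/4 = 3.25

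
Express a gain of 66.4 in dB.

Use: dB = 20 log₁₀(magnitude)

dB = 20 log₁₀(66.4) = 36.4 dB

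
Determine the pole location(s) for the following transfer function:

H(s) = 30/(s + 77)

Pole is where denominator = 0: s + 77 = 0, so s = -77.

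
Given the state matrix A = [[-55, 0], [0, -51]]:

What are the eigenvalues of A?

For diagonal matrix, eigenvalues are diagonal entries: λ₁ = -55, λ₂ = -51.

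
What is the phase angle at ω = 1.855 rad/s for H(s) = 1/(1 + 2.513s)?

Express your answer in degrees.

Phase = -arctan(ωτ) = -arctan(1.855 × 2.513) = -77.9°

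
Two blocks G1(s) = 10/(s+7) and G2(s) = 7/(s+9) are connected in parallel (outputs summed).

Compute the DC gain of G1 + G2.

Parallel: G_eq = G1 + G2. DC gain = G1(0) + G2(0) = 10/7 + 7/9 = 1.4286 + 0.7778 = 2.2063.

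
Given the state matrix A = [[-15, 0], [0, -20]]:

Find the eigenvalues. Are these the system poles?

For diagonal matrix, eigenvalues are diagonal entries: λ₁ = -15, λ₂ = -20. Eigenvalues of A = system poles.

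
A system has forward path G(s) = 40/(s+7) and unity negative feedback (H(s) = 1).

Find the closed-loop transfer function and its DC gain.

T(s) = G/(1+GH) = [40/(s+7)] / [1 + 40/(s+7)] = 40/(s+7+40) = 40/(s+47). DC gain = 40/47 = 0.8511.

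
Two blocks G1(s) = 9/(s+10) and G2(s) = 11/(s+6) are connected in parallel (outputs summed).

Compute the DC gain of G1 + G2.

Parallel: G_eq = G1 + G2. DC gain = G1(0) + G2(0) = 9/10 + 11/6 = 0.9 + 1.8333 = 2.7333.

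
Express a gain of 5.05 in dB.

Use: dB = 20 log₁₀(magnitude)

dB = 20 log₁₀(5.05) = 14.1 dB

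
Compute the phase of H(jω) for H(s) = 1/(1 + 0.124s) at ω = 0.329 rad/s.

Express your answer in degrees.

Phase = -arctan(ωτ) = -arctan(0.329 × 0.124) = -2.3°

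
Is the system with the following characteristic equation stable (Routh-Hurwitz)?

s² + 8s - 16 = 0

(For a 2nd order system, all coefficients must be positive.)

Coefficients: 1, 8, -16. c=-16 not positive, so system is unstable.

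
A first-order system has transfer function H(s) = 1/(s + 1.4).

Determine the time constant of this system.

For H(s) = 1/(s + 1/τ), the pole is at -1/τ = -1.4, so τ = 1/1.4 = 0.7143 s.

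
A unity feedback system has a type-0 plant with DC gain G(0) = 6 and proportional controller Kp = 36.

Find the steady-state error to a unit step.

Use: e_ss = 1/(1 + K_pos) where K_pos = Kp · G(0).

K_pos = Kp · G(0) = 36 × 6 = 216. e_ss = 1/(1 + 216) = 0.0046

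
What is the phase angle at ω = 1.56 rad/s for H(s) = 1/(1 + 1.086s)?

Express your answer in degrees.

Phase = -arctan(ωτ) = -arctan(1.56 × 1.086) = -59.4°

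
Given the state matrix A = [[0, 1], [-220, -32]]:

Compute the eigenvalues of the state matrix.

det(A - λI) = λ² - (-32)λ + 220 = (λ - (-10))(λ - (-22)). Eigenvalues: -10, -22.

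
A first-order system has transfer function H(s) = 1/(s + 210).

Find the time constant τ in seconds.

For H(s) = 1/(s + 1/τ), the pole is at -1/τ = -210, so τ = 1/210 = 0.0048 s.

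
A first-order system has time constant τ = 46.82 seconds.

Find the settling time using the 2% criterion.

For first-order system, 2% settling time ≈ 4τ = 4 × 46.82 = 187.28 s.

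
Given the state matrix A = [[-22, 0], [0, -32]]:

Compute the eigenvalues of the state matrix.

For diagonal matrix, eigenvalues are diagonal entries: λ₁ = -22, λ₂ = -32.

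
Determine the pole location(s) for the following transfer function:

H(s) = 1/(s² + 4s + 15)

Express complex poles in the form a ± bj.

Discriminant = 4² - 4×1×15 = 16 - 60 = -44 < 0, so the poles are a complex conjugate pair s = (-4 ± j√44)/(2×1). Real part = -4/(2×1) = -4/2 = -2; imaginary part = ±√44/(2×1) ≈ 3.3166. Poles: s = -2 ± 3.3166j.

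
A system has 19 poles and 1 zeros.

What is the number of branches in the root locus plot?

Root locus has n branches where n = number of poles = 19.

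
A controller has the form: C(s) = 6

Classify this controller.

This is a Proportional (P) controller.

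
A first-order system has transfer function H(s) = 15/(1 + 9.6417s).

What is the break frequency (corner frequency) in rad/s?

Corner frequency = 1/τ = 1/9.6417 = 0.104 rad/s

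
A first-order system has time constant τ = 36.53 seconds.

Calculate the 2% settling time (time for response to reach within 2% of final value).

For first-order system, 2% settling time ≈ 4τ = 4 × 36.53 = 146.12 s.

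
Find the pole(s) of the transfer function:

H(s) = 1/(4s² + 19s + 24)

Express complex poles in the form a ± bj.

Discriminant = 19² - 4×4×24 = 361 - 384 = -23 < 0, so the poles are a complex conjugate pair s = (-19 ± j√23)/(2×4). Real part = -19/(2×4) = -19/8 = -2.375; imaginary part = ±√23/(2×4) ≈ 0.5995. Poles: s = -2.375 ± 0.5995j.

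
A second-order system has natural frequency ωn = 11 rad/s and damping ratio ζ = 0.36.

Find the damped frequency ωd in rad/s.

ωd = ωn√(1 - ζ²) = 11√(1 - 0.36²) = 10.26 rad/s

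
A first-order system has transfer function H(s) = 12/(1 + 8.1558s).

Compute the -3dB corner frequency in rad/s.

Corner frequency = 1/τ = 1/8.1558 = 0.123 rad/s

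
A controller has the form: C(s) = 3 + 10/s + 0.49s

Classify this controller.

This is a Proportional-Integral-Derivative (PID) controller.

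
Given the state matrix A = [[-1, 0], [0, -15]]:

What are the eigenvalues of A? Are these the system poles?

For diagonal matrix, eigenvalues are diagonal entries: λ₁ = -1, λ₂ = -15. Eigenvalues of A = system poles.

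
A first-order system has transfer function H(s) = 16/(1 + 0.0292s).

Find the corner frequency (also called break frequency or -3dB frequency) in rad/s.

Corner frequency = 1/τ = 1/0.0292 = 34.247 rad/s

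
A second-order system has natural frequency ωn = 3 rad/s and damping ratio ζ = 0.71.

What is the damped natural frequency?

ωd = ωn√(1 - ζ²) = 3√(1 - 0.71²) = 2.11 rad/s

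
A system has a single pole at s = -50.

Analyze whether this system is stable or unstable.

Pole at s = -50 is in the left half-plane. Stable.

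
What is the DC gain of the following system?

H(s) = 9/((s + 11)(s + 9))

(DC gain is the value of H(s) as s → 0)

DC gain = H(0) = 9/(11 × 9) = 9/99 = 0.0909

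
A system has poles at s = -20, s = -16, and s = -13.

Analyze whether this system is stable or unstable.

All poles are in the left half-plane. System is stable.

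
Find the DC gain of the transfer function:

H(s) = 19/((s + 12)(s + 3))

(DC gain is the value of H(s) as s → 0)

DC gain = H(0) = 19/(12 × 3) = 19/36 = 0.5278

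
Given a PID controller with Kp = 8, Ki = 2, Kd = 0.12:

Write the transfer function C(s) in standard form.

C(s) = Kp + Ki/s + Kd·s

Substituting values: C(s) = 8 + 2/s + 0.12s = (0.12s² + 8s + 2)/s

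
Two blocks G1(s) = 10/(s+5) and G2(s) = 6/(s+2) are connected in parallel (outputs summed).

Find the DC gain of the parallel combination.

Parallel: G_eq = G1 + G2. DC gain = G1(0) + G2(0) = 10/5 + 6/2 = 2 + 3 = 5.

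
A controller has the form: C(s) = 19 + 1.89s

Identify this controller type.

This is a Proportional-Derivative (PD) controller.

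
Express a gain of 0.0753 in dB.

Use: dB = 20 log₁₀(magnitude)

dB = 20 log₁₀(0.0753) = -22.5 dB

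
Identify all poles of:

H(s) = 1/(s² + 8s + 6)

Discriminant = 8² - 4×1×6 = 64 - 24 = 40 > 0, so two distinct real poles. Using quadratic formula: s = (-8 ± √40)/(2×1) = (-8 ± √40)/2, with √40 ≈ 6.3246. s₁ ≈ -0.8377, s₂ ≈ -7.1623. Poles: s₁ = -0.8377, s₂ = -7.1623.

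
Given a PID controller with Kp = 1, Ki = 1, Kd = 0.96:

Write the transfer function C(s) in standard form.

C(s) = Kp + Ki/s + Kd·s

Substituting values: C(s) = 1 + 1/s + 0.96s = (0.96s² + s + 1)/s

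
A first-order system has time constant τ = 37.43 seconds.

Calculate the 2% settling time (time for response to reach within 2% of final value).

For first-order system, 2% settling time ≈ 4τ = 4 × 37.43 = 149.72 s.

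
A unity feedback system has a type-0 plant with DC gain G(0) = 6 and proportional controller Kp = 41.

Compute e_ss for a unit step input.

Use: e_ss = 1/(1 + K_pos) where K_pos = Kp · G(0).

K_pos = Kp · G(0) = 41 × 6 = 246. e_ss = 1/(1 + 246) = 0.0040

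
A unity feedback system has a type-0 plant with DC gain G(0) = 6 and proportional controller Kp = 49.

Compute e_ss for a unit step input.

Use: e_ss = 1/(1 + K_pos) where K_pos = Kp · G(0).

K_pos = Kp · G(0) = 49 × 6 = 294. e_ss = 1/(1 + 294) = 0.0034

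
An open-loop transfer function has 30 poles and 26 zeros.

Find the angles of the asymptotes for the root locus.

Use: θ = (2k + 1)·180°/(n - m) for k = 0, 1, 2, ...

n - m = 30 - 26 = 4. Angles: θk = (2k + 1)·180°/4 = 45°, 135°, 225°, 315°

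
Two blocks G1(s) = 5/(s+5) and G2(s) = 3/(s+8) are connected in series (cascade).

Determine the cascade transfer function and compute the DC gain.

Series: multiply transfer functions. G_eq = 5/(s+5) × 3/(s+8) = 15/((s+5)(s+8)). DC gain = 15/(5×8) = 0.375.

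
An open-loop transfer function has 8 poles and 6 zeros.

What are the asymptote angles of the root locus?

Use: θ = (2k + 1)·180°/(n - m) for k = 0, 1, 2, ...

n - m = 8 - 6 = 2. Angles: θk = (2k + 1)·180°/2 = 90°, 270°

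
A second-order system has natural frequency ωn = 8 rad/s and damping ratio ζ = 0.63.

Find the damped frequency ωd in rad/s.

ωd = ωn√(1 - ζ²) = 8√(1 - 0.63²) = 6.21 rad/s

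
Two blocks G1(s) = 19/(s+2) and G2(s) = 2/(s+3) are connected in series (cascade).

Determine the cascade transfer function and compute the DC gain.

Series: multiply transfer functions. G_eq = 19/(s+2) × 2/(s+3) = 38/((s+2)(s+3)). DC gain = 38/(2×3) = 6.3333.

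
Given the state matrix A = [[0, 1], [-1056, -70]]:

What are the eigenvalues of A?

det(A - λI) = λ² - (-70)λ + 1056 = (λ - (-22))(λ - (-48)). Eigenvalues: -22, -48.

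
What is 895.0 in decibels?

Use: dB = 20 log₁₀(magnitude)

dB = 20 log₁₀(895.0) = 59.0 dB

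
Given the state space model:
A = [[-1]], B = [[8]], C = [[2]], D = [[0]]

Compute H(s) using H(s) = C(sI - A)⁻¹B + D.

(sI - A)⁻¹ = 1/(s + 1). H(s) = 2 × 8/(s + 1) + 0 = 16/(s + 1).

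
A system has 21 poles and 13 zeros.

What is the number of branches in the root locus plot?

Root locus has n branches where n = number of poles = 21.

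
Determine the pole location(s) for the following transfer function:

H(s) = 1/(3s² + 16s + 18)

Discriminant = 16² - 4×3×18 = 256 - 216 = 40 > 0, so two distinct real poles. Using quadratic formula: s = (-16 ± √40)/(2×3) = (-16 ± √40)/6, with √40 ≈ 6.3246. s₁ ≈ -1.6126, s₂ ≈ -3.7208. Poles: s₁ = -1.6126, s₂ = -3.7208.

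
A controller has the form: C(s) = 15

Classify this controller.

This is a Proportional (P) controller.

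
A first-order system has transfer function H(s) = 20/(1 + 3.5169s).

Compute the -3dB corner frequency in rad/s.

Corner frequency = 1/τ = 1/3.5169 = 0.284 rad/s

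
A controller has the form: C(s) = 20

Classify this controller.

This is a Proportional (P) controller.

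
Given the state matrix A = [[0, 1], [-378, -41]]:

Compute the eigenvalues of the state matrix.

det(A - λI) = λ² - (-41)λ + 378 = (λ - (-27))(λ - (-14)). Eigenvalues: -27, -14.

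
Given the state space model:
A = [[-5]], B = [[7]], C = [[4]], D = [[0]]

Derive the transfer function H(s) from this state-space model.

(sI - A)⁻¹ = 1/(s + 5). H(s) = 4 × 7/(s + 5) + 0 = 28/(s + 5).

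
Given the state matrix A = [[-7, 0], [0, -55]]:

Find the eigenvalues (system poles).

For diagonal matrix, eigenvalues are diagonal entries: λ₁ = -7, λ₂ = -55.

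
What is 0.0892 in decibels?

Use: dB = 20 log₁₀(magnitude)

dB = 20 log₁₀(0.0892) = -21.0 dB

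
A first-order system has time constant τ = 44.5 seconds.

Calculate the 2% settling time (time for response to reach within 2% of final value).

For first-order system, 2% settling time ≈ 4τ = 4 × 44.5 = 178.0 s.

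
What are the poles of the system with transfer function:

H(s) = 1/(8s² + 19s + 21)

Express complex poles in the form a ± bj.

Discriminant = 19² - 4×8×21 = 361 - 672 = -311 < 0, so the poles are a complex conjugate pair s = (-19 ± j√311)/(2×8). Real part = -19/(2×8) = -19/16 = -1.1875; imaginary part = ±√311/(2×8) ≈ 1.1022. Poles: s = -1.1875 ± 1.1022j.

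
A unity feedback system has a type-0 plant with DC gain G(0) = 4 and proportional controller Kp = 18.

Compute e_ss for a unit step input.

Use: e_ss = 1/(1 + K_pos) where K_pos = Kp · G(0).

K_pos = Kp · G(0) = 18 × 4 = 72. e_ss = 1/(1 + 72) = 0.0137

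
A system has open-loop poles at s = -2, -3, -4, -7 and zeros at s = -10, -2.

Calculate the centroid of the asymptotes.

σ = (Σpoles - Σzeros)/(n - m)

σ = (Σpoles - Σzeros)/(n - m) = (-16 - (-12))/(4 - 2) = -4/2 = -2.0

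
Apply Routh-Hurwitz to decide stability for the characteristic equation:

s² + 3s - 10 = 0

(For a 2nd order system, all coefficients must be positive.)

Coefficients: 1, 3, -10. c=-10 not positive, so system is unstable.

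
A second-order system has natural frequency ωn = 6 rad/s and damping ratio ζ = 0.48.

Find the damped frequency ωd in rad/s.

ωd = ωn√(1 - ζ²) = 6√(1 - 0.48²) = 5.26 rad/s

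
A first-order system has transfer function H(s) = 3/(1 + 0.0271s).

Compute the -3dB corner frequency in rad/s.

Corner frequency = 1/τ = 1/0.0271 = 36.9 rad/s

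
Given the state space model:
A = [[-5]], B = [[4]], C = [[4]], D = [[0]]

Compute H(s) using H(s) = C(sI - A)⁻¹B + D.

(sI - A)⁻¹ = 1/(s + 5). H(s) = 4 × 4/(s + 5) + 0 = 16/(s + 5).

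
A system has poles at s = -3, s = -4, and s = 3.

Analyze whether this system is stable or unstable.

Pole(s) at s = 3 are not in the left half-plane. System is unstable.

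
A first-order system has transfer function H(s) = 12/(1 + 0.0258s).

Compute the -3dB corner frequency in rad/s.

Corner frequency = 1/τ = 1/0.0258 = 38.76 rad/s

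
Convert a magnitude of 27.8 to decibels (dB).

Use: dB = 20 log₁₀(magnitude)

dB = 20 log₁₀(27.8) = 28.9 dB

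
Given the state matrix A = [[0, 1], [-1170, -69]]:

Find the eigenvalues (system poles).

det(A - λI) = λ² - (-69)λ + 1170 = (λ - (-39))(λ - (-30)). Eigenvalues: -39, -30.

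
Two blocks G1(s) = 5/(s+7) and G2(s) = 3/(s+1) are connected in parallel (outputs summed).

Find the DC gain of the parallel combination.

Parallel: G_eq = G1 + G2. DC gain = G1(0) + G2(0) = 5/7 + 3/1 = 0.7143 + 3 = 3.7143.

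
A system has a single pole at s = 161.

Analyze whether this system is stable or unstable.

Pole at s = 161 is in the right half-plane. Unstable.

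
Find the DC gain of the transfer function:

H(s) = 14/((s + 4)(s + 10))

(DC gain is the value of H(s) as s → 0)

DC gain = H(0) = 14/(4 × 10) = 14/40 = 0.35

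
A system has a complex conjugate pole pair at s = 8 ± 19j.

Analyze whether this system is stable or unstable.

Real part of poles is 8 (> 0, right half-plane). Unstable.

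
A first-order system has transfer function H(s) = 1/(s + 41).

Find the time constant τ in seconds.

For H(s) = 1/(s + 1/τ), the pole is at -1/τ = -41, so τ = 1/41 = 0.0244 s.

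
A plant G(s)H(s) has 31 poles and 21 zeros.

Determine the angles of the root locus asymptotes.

n - m = 31 - 21 = 10. Angles: θk = (2k + 1)·180°/10 = 18°, 54°, 90°, 126°, 162°, 198°, 234°, 270°, 306°, 342°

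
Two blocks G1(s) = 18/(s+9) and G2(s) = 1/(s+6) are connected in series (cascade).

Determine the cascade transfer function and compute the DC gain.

Series: multiply transfer functions. G_eq = 18/(s+9) × 1/(s+6) = 18/((s+9)(s+6)). DC gain = 18/(9×6) = 0.3333.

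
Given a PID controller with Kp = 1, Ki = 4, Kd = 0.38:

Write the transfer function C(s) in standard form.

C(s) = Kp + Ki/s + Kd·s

Substituting values: C(s) = 1 + 4/s + 0.38s = (0.38s² + s + 4)/s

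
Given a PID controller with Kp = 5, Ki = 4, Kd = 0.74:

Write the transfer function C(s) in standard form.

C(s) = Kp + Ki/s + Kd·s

Substituting values: C(s) = 5 + 4/s + 0.74s = (0.74s² + 5s + 4)/s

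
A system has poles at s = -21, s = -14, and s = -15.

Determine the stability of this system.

All poles are in the left half-plane. System is stable.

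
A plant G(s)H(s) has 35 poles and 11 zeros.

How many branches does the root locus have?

Root locus has n branches where n = number of poles = 35.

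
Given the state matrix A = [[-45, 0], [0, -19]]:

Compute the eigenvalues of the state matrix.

For diagonal matrix, eigenvalues are diagonal entries: λ₁ = -45, λ₂ = -19.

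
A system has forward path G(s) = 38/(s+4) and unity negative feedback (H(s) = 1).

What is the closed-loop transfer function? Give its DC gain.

T(s) = G/(1+GH) = [38/(s+4)] / [1 + 38/(s+4)] = 38/(s+4+38) = 38/(s+42). DC gain = 38/42 = 0.9048.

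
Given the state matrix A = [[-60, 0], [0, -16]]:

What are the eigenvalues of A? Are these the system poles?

For diagonal matrix, eigenvalues are diagonal entries: λ₁ = -60, λ₂ = -16. Eigenvalues of A = system poles.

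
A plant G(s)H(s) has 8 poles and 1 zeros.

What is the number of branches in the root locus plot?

Root locus has n branches where n = number of poles = 8.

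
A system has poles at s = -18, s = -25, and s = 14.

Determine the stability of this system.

Pole(s) at s = 14 are not in the left half-plane. System is unstable.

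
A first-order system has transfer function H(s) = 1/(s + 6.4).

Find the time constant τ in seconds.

For H(s) = 1/(s + 1/τ), the pole is at -1/τ = -6.4, so τ = 1/6.4 = 0.15625 s.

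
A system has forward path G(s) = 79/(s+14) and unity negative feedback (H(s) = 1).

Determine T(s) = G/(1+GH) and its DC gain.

T(s) = G/(1+GH) = [79/(s+14)] / [1 + 79/(s+14)] = 79/(s+14+79) = 79/(s+93). DC gain = 79/93 = 0.8495.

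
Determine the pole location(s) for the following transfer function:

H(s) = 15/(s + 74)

Pole is where denominator = 0: s + 74 = 0, so s = -74.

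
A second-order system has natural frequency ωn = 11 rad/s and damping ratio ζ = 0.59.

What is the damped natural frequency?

ωd = ωn√(1 - ζ²) = 11√(1 - 0.59²) = 8.88 rad/s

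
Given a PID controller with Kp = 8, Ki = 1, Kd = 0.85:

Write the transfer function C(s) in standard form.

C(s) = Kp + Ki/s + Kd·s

Substituting values: C(s) = 8 + 1/s + 0.85s = (0.85s² + 8s + 1)/s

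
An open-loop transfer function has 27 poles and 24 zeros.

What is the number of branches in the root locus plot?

Root locus has n branches where n = number of poles = 27.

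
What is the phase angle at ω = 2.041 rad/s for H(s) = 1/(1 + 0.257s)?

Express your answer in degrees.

Phase = -arctan(ωτ) = -arctan(2.041 × 0.257) = -27.7°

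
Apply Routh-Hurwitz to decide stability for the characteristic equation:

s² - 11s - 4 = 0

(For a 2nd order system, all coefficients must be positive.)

Coefficients: 1, -11, -4. b=-11, c=-4 not positive, so system is unstable.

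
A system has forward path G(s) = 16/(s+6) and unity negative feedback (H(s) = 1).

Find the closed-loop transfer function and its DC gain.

T(s) = G/(1+GH) = [16/(s+6)] / [1 + 16/(s+6)] = 16/(s+6+16) = 16/(s+22). DC gain = 16/22 = 0.7273.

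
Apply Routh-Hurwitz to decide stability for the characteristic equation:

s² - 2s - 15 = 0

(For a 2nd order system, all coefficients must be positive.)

Coefficients: 1, -2, -15. b=-2, c=-15 not positive, so system is unstable.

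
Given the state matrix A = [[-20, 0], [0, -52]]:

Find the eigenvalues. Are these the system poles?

For diagonal matrix, eigenvalues are diagonal entries: λ₁ = -20, λ₂ = -52. Eigenvalues of A = system poles.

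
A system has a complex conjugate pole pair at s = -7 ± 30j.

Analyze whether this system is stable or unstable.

Real part of poles is -7 (< 0, left half-plane). Stable.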